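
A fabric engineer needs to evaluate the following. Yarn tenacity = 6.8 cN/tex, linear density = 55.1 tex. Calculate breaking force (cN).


Formula: Breaking force = Tenacity * Linear density
F = 6.8 cN/tex * 55.1 tex
F = 374.68 cN

374.68 cN


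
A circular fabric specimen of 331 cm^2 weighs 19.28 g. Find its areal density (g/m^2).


Formula: GSM = mass_g / area_m2
Step 1: Convert area: 331 cm^2 = 331 / 10000 = 0.0331 m^2
Step 2: GSM = 19.28 g / 0.0331 m^2 = 582.5 g/m^2

582.5 g/m^2


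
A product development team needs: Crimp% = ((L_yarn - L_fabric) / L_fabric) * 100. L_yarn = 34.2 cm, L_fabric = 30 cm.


Formula: Crimp% = ((L_yarn - L_fabric) / L_fabric) * 100
Step 1: Extension = 34.2 - 30 = 4.2 cm
Step 2: Crimp% = (4.2 / 30) * 100
Step 3: Crimp% = 0.14 * 100 = 14.0%

14.0%


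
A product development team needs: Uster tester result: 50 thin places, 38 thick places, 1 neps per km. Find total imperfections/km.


Formula: Total = thin places + thick places + neps
Total = 50 + 38 + 1
Total = 89 imperfections/km

89 imperfections/km


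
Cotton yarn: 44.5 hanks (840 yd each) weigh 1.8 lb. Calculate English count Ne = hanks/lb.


Formula: Ne = hanks / mass_lb
Substituting: Ne = 44.5 / 1.8
Ne = 24.7

24.7 Ne


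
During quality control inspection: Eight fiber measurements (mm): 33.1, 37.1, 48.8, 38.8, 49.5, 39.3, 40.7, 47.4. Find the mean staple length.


Formula: Mean = sum of lengths / count
Sum = 33.1 + 37.1 + 48.8 + 38.8 + 49.5 + 39.3 + 40.7 + 47.4
Sum = 334.7 mm
Mean = 334.7 / 8 = 41.84 mm

41.84 mm


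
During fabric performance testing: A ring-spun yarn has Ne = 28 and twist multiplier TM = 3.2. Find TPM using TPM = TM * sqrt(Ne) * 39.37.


Formula: TPM = TM * sqrt(Ne) * 39.37
Step 1: sqrt(Ne) = sqrt(28) = 5.2915
Step 2: TM * sqrt(Ne) = 3.2 * 5.2915 = 16.9328
Step 3: TPM = 16.9328 * 39.37 = 667 twists/m

667 twists/m


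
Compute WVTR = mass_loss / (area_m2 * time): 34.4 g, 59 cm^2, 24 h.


Formula: WVTR = mass_loss / (area * time)
Step 1: Convert area: 59 cm^2 = 0.0059 m^2
Step 2: WVTR = 34.4 g / (0.0059 m^2 * 24 h)
Step 3: WVTR = 34.4 / 0.1416 = 242.9 g/m^2/h

242.9 g/m^2/h


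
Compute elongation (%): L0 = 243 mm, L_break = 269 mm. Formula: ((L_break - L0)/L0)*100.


Formula: Elongation (%) = ((L_break - L0) / L0) * 100
Step 1: Extension = 269 - 243 = 26 mm
Step 2: Elongation = (26 / 243) * 100
Step 3: Elongation = 0.106996 * 100 = 10.6996% ≈ 10.7%

10.7%


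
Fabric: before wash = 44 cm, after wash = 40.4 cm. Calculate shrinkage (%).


Formula: Shrinkage% = ((L_before - L_after) / L_before) * 100
Step 1: Shrinkage = 44 - 40.4 = 3.6 cm
Step 2: Shrinkage% = (3.6 / 44) * 100
Step 3: Shrinkage% = 0.081818 * 100 = 8.1818% ≈ 8.2%

8.2%


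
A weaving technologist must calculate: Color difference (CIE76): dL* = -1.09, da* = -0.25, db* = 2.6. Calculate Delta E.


Formula: Delta E = sqrt(dL*^2 + da*^2 + db*^2)
Step 1: dL*^2 = (-1.09)^2 = 1.1881
Step 2: da*^2 = (-0.25)^2 = 0.0625
Step 3: db*^2 = 2.6^2 = 6.76
Step 4: Sum = 1.1881 + 0.0625 + 6.76 = 8.0106
Step 5: Delta E = sqrt(8.0106) = 2.83

2.83 Delta E


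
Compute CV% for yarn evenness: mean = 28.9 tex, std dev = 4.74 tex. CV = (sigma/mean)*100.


Formula: CV% = (standard deviation / mean) * 100
Step 1: Ratio = 4.74 / 28.9 = 0.164014
Step 2: CV% = 0.164014 * 100 = 16.4014% ≈ 16.4%

16.4%


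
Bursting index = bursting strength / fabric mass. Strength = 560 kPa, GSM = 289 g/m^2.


Formula: Bursting Index = Bursting Strength / Fabric GSM
BI = 560 kPa / 289 g/m^2
BI = 1.938 kPa/(g/m^2)

1.938 kPa/(g/m^2)


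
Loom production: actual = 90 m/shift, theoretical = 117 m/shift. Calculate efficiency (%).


Formula: Efficiency% = (Actual output / Theoretical output) * 100
Efficiency% = (90 / 117) * 100
Efficiency% = 0.769231 * 100 = 76.9231% ≈ 76.9%

76.9%


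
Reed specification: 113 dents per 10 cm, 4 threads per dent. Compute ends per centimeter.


Formula: EPC = (dents per 10 cm * ends per dent) / 10
Step 1: Total ends per 10 cm = 113 * 4 = 452
Step 2: EPC = 452 / 10 = 45.2 ends/cm

45.2 ends/cm


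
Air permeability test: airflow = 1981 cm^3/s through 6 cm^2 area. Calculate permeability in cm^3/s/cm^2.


Formula: Air Permeability = Airflow / Test Area
AP = 1981 cm^3/s / 6 cm^2
AP = 330.2 cm^3/s/cm^2

330.2 cm^3/s/cm^2


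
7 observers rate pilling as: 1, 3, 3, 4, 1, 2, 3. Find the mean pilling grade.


Formula: Mean = sum / count
Sum = 1 + 3 + 3 + 4 + 1 + 2 + 3 = 17
Mean = 17 / 7 = 2.4

2.4


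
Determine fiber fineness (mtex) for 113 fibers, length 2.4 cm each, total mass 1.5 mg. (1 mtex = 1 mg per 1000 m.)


Formula: fineness (mtex) = mass (mg) / total length (km) = (mass_mg / total_length_m) * 1000
Step 1: Convert fiber length: 2.4 cm = 0.024 m
Step 2: Total fiber length = 113 * 0.024 = 2.712 m
Step 3: Linear density = 1.5 mg / 2.712 m = 0.5531 mg/m
Step 4: fineness = 0.5531 * 1000 = 553.1 mtex

553.1 mtex


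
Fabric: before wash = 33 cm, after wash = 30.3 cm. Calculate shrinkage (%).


Formula: Shrinkage% = ((L_before - L_after) / L_before) * 100
Step 1: Shrinkage = 33 - 30.3 = 2.7 cm
Step 2: Shrinkage% = (2.7 / 33) * 100
Step 3: Shrinkage% = 0.081818 * 100 = 8.1818% ≈ 8.2%

8.2%


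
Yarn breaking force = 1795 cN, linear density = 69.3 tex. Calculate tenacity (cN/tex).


Formula: Tenacity = Breaking force / Linear density
Tenacity = 1795 cN / 69.3 tex
Tenacity = 25.90 cN/tex

25.90 cN/tex


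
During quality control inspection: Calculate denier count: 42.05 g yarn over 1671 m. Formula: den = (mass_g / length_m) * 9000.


Formula: den = (mass_g / length_m) * 9000
Substituting: den = (42.05 / 1671) * 9000
Intermediate: 42.05 / 1671 = 0.02516457 g/m
den = 0.02516457 * 9000 = 226.5 denier

226.5 denier


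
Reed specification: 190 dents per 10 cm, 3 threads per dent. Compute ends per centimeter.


Formula: EPC = (dents per 10 cm * ends per dent) / 10
Step 1: Total ends per 10 cm = 190 * 3 = 570
Step 2: EPC = 570 / 10 = 57.0 ends/cm

57.0 ends/cm


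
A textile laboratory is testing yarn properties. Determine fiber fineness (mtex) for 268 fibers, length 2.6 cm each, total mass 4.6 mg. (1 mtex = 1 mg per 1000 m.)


Formula: fineness (mtex) = mass (mg) / total length (km) = (mass_mg / total_length_m) * 1000
Step 1: Convert fiber length: 2.6 cm = 0.026 m
Step 2: Total fiber length = 268 * 0.026 = 6.968 m
Step 3: Linear density = 4.6 mg / 6.968 m = 0.6602 mg/m
Step 4: fineness = 0.6602 * 1000 = 660.2 mtex

660.2 mtex


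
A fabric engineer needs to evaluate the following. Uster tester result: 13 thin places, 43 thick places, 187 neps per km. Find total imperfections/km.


Formula: Total = thin places + thick places + neps
Total = 13 + 43 + 187
Total = 243 imperfections/km

243 imperfections/km


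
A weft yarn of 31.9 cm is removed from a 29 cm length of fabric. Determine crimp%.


Formula: Crimp% = ((L_yarn - L_fabric) / L_fabric) * 100
Step 1: Extension = 31.9 - 29 = 2.9 cm
Step 2: Crimp% = (2.9 / 29) * 100
Step 3: Crimp% = 0.1 * 100 = 10.0%

10.0%


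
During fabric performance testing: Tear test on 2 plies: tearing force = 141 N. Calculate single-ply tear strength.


Formula: Per-ply strength = Total force / Number of plies
Per-ply = 141 N / 2
Per-ply = 70.5 N

70.5 N


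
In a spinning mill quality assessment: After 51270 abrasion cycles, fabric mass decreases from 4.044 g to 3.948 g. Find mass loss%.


Formula: Mass loss% = ((m_before - m_after) / m_before) * 100
Step 1: Mass loss = 4.044 - 3.948 = 0.096 g
Step 2: Ratio = 0.096 / 4.044 = 0.0237389
Step 3: Mass loss% = 0.0237389 * 100 = 2.37389% ≈ 2.37%

2.37%


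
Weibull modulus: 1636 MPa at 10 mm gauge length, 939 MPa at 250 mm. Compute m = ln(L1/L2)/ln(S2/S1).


Formula: m = ln(L1/L2) / ln(S2/S1)
Step 1: ln(L1/L2) = ln(10/250) = -3.21888
Step 2: S2/S1 = 939/1636 = 0.57396
Step 3: ln(S2/S1) = ln(0.57396) = -0.55520
Step 4: m = -3.21888 / -0.55520 = 5.80

5.80 (Weibull m)


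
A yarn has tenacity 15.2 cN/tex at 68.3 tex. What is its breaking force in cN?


Formula: Breaking force = Tenacity * Linear density
F = 15.2 cN/tex * 68.3 tex
F = 1038.16 cN

1038.16 cN


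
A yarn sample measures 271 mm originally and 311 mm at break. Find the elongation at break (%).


Formula: Elongation (%) = ((L_break - L0) / L0) * 100
Step 1: Extension = 311 - 271 = 40 mm
Step 2: Elongation = (40 / 271) * 100
Step 3: Elongation = 0.147601 * 100 = 14.7601% ≈ 14.8%

14.8%


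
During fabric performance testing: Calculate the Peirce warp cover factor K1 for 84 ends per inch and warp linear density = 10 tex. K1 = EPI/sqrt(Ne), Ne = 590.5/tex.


Formula: K1 = EPI / sqrt(Ne), with Ne = 590.5 / tex_warp
Step 1: Ne = 590.5 / 10 = 59.05
Step 2: sqrt(Ne) = sqrt(59.05) = 7.6844
Step 3: K1 = 84 / 7.6844 = 10.9

10.9


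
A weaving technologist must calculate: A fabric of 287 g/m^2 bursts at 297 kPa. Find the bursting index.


Formula: Bursting Index = Bursting Strength / Fabric GSM
BI = 297 kPa / 287 g/m^2
BI = 1.035 kPa/(g/m^2)

1.035 kPa/(g/m^2)


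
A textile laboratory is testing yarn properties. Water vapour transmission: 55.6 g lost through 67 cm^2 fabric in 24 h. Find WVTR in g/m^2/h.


Formula: WVTR = mass_loss / (area * time)
Step 1: Convert area: 67 cm^2 = 0.0067 m^2
Step 2: WVTR = 55.6 g / (0.0067 m^2 * 24 h)
Step 3: WVTR = 55.6 / 0.1608 = 345.8 g/m^2/h

345.8 g/m^2/h


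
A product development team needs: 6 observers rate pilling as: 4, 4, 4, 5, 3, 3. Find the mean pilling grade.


Formula: Mean = sum / count
Sum = 4 + 4 + 4 + 5 + 3 + 3 = 23
Mean = 23 / 6 = 3.8

3.8


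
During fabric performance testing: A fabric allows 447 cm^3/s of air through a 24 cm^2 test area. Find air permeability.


Formula: Air Permeability = Airflow / Test Area
AP = 447 cm^3/s / 24 cm^2
AP = 18.6 cm^3/s/cm^2

18.6 cm^3/s/cm^2


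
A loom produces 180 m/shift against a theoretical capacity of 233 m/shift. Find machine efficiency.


Formula: Efficiency% = (Actual output / Theoretical output) * 100
Efficiency% = (180 / 233) * 100
Efficiency% = 0.772532 * 100 = 77.2532% ≈ 77.3%

77.3%


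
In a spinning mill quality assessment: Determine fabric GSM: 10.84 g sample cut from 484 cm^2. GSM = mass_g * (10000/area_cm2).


Formula: GSM = mass_g / area_m2
Step 1: Convert area: 484 cm^2 = 484 / 10000 = 0.0484 m^2
Step 2: GSM = 10.84 g / 0.0484 m^2 = 224.0 g/m^2

224.0 g/m^2


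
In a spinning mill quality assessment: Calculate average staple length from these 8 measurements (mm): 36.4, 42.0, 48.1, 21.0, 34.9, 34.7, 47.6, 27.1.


Formula: Mean = sum of lengths / count
Sum = 36.4 + 42.0 + 48.1 + 21.0 + 34.9 + 34.7 + 47.6 + 27.1
Sum = 291.8 mm
Mean = 291.8 / 8 = 36.48 mm

36.48 mm


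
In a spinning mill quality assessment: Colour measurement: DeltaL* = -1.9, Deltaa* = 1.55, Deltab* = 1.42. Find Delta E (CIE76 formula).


Formula: Delta E = sqrt(dL*^2 + da*^2 + db*^2)
Step 1: dL*^2 = (-1.9)^2 = 3.61
Step 2: da*^2 = 1.55^2 = 2.4025
Step 3: db*^2 = 1.42^2 = 2.0164
Step 4: Sum = 3.61 + 2.4025 + 2.0164 = 8.0289
Step 5: Delta E = sqrt(8.0289) = 2.83

2.83 Delta E


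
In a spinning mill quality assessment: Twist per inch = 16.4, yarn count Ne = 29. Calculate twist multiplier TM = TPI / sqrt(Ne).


Formula: TM = TPI / sqrt(Ne)
Step 1: sqrt(Ne) = sqrt(29) = 5.3852
Step 2: TM = 16.4 / 5.3852 = 3.05

3.05 TM


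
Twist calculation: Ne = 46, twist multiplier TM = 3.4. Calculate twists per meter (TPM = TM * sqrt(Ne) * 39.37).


Formula: TPM = TM * sqrt(Ne) * 39.37
Step 1: sqrt(Ne) = sqrt(46) = 6.7823
Step 2: TM * sqrt(Ne) = 3.4 * 6.7823 = 23.0598
Step 3: TPM = 23.0598 * 39.37 = 908 twists/m

908 twists/m


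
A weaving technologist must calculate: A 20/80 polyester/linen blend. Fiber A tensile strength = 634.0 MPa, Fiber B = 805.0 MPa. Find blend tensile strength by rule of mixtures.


Formula: Blend property = (fraction_A * property_A) + (fraction_B * property_B)
Step 1: Contribution A = 20/100 * 634.0 MPa = 126.8 MPa
Step 2: Contribution B = 80/100 * 805.0 MPa = 644.0 MPa
Step 3: Blend tensile strength = 126.8 + 644.0 = 770.8 MPa

770.8 MPa


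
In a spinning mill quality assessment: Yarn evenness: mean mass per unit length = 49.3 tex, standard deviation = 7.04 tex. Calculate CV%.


Formula: CV% = (standard deviation / mean) * 100
Step 1: Ratio = 7.04 / 49.3 = 0.142799
Step 2: CV% = 0.142799 * 100 = 14.2799% ≈ 14.3%

14.3%


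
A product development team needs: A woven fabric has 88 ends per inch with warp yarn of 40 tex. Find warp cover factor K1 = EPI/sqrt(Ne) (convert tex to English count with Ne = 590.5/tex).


Formula: K1 = EPI / sqrt(Ne), with Ne = 590.5 / tex_warp
Step 1: Ne = 590.5 / 40 = 14.763
Step 2: sqrt(Ne) = sqrt(14.763) = 3.8423
Step 3: K1 = 88 / 3.8423 = 22.9

22.9


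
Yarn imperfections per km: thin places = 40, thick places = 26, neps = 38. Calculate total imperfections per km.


Formula: Total = thin places + thick places + neps
Total = 40 + 26 + 38
Total = 104 imperfections/km

104 imperfections/km


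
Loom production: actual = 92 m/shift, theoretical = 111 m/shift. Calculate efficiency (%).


Formula: Efficiency% = (Actual output / Theoretical output) * 100
Efficiency% = (92 / 111) * 100
Efficiency% = 0.828829 * 100 = 82.8829% ≈ 82.9%

82.9%


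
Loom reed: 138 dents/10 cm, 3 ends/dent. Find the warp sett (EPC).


Formula: EPC = (dents per 10 cm * ends per dent) / 10
Step 1: Total ends per 10 cm = 138 * 3 = 414
Step 2: EPC = 414 / 10 = 41.4 ends/cm

41.4 ends/cm


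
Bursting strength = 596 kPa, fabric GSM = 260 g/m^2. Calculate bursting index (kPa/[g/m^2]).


Formula: Bursting Index = Bursting Strength / Fabric GSM
BI = 596 kPa / 260 g/m^2
BI = 2.292 kPa/(g/m^2)

2.292 kPa/(g/m^2)


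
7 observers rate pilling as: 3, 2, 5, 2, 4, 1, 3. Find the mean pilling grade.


Formula: Mean = sum / count
Sum = 3 + 2 + 5 + 2 + 4 + 1 + 3 = 20
Mean = 20 / 7 = 2.9

2.9


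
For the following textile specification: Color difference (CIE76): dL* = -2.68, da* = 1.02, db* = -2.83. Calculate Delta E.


Formula: Delta E = sqrt(dL*^2 + da*^2 + db*^2)
Step 1: dL*^2 = (-2.68)^2 = 7.1824
Step 2: da*^2 = 1.02^2 = 1.0404
Step 3: db*^2 = (-2.83)^2 = 8.0089
Step 4: Sum = 7.1824 + 1.0404 + 8.0089 = 16.2317
Step 5: Delta E = sqrt(16.2317) = 4.03

4.03 Delta E


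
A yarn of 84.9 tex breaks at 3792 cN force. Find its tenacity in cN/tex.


Formula: Tenacity = Breaking force / Linear density
Tenacity = 3792 cN / 84.9 tex
Tenacity = 44.66 cN/tex

44.66 cN/tex


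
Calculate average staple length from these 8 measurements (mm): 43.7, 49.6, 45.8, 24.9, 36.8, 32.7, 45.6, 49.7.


Formula: Mean = sum of lengths / count
Sum = 43.7 + 49.6 + 45.8 + 24.9 + 36.8 + 32.7 + 45.6 + 49.7
Sum = 328.8 mm
Mean = 328.8 / 8 = 41.10 mm

41.10 mm


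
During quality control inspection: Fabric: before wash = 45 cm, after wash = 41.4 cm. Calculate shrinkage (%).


Formula: Shrinkage% = ((L_before - L_after) / L_before) * 100
Step 1: Shrinkage = 45 - 41.4 = 3.6 cm
Step 2: Shrinkage% = (3.6 / 45) * 100
Step 3: Shrinkage% = 0.08 * 100 = 8.0%

8.0%


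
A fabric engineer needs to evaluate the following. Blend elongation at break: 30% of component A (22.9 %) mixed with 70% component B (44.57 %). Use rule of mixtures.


Formula: Blend property = (fraction_A * property_A) + (fraction_B * property_B)
Step 1: Contribution A = 30/100 * 22.9 % = 6.87 %
Step 2: Contribution B = 70/100 * 44.57 % = 31.199 %
Step 3: Blend elongation at break = 6.87 + 31.199 = 38.069 %

38.069 %


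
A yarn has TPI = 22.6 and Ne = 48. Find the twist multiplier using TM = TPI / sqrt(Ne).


Formula: TM = TPI / sqrt(Ne)
Step 1: sqrt(Ne) = sqrt(48) = 6.9282
Step 2: TM = 22.6 / 6.9282 = 3.26

3.26 TM


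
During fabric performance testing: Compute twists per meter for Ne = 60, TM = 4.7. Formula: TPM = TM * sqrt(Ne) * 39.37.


Formula: TPM = TM * sqrt(Ne) * 39.37
Step 1: sqrt(Ne) = sqrt(60) = 7.746
Step 2: TM * sqrt(Ne) = 4.7 * 7.746 = 36.4062
Step 3: TPM = 36.4062 * 39.37 = 1433 twists/m

1433 twists/m


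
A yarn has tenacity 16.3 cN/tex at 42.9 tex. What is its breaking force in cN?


Formula: Breaking force = Tenacity * Linear density
F = 16.3 cN/tex * 42.9 tex
F = 699.27 cN

699.27 cN


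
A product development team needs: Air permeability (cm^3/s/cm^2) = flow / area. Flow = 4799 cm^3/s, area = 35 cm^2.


Formula: Air Permeability = Airflow / Test Area
AP = 4799 cm^3/s / 35 cm^2
AP = 137.1 cm^3/s/cm^2

137.1 cm^3/s/cm^2


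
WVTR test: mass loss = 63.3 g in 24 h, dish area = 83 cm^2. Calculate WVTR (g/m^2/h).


Formula: WVTR = mass_loss / (area * time)
Step 1: Convert area: 83 cm^2 = 0.0083 m^2
Step 2: WVTR = 63.3 g / (0.0083 m^2 * 24 h)
Step 3: WVTR = 63.3 / 0.1992 = 317.8 g/m^2/h

317.8 g/m^2/h


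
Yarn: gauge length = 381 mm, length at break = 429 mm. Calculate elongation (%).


Formula: Elongation (%) = ((L_break - L0) / L0) * 100
Step 1: Extension = 429 - 381 = 48 mm
Step 2: Elongation = (48 / 381) * 100
Step 3: Elongation = 0.125984 * 100 = 12.5984% ≈ 12.6%

12.6%


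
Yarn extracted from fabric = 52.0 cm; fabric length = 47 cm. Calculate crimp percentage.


Formula: Crimp% = ((L_yarn - L_fabric) / L_fabric) * 100
Step 1: Extension = 52.0 - 47 = 5.0 cm
Step 2: Crimp% = (5.0 / 47) * 100
Step 3: Crimp% = 0.106383 * 100 = 10.6383% ≈ 10.6%

10.6%


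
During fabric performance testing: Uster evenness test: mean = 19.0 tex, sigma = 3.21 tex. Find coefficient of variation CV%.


Formula: CV% = (standard deviation / mean) * 100
Step 1: Ratio = 3.21 / 19.0 = 0.168947
Step 2: CV% = 0.168947 * 100 = 16.8947% ≈ 16.9%

16.9%


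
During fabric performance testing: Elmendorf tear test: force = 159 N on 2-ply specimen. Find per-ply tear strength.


Formula: Per-ply strength = Total force / Number of plies
Per-ply = 159 N / 2
Per-ply = 79.5 N

79.5 N


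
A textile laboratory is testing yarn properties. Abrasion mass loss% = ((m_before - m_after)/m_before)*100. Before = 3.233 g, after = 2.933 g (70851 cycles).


Formula: Mass loss% = ((m_before - m_after) / m_before) * 100
Step 1: Mass loss = 3.233 - 2.933 = 0.3 g
Step 2: Ratio = 0.3 / 3.233 = 0.0927931
Step 3: Mass loss% = 0.0927931 * 100 = 9.27931% ≈ 9.28%

9.28%


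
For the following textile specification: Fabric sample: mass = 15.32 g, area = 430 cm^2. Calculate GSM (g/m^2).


Formula: GSM = mass_g / area_m2
Step 1: Convert area: 430 cm^2 = 430 / 10000 = 0.043 m^2
Step 2: GSM = 15.32 g / 0.043 m^2 = 356.3 g/m^2

356.3 g/m^2


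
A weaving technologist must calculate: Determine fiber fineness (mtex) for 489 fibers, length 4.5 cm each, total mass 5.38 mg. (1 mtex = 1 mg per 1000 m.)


Formula: fineness (mtex) = mass (mg) / total length (km) = (mass_mg / total_length_m) * 1000
Step 1: Convert fiber length: 4.5 cm = 0.045 m
Step 2: Total fiber length = 489 * 0.045 = 22.005 m
Step 3: Linear density = 5.38 mg / 22.005 m = 0.2445 mg/m
Step 4: fineness = 0.2445 * 1000 = 244.5 mtex

244.5 mtex


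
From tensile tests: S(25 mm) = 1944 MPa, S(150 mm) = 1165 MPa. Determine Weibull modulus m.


Formula: m = ln(L1/L2) / ln(S2/S1)
Step 1: ln(L1/L2) = ln(25/150) = -1.79176
Step 2: S2/S1 = 1165/1944 = 0.59928
Step 3: ln(S2/S1) = ln(0.59928) = -0.51203
Step 4: m = -1.79176 / -0.51203 = 3.50

3.50 (Weibull m)


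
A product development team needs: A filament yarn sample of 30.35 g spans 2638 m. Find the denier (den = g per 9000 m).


Formula: den = (mass_g / length_m) * 9000
Substituting: den = (30.35 / 2638) * 9000
Intermediate: 30.35 / 2638 = 0.01150493 g/m
den = 0.01150493 * 9000 = 103.5 denier

103.5 denier


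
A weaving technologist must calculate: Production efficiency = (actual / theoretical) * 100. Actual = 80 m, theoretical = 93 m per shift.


Formula: Efficiency% = (Actual output / Theoretical output) * 100
Efficiency% = (80 / 93) * 100
Efficiency% = 0.860215 * 100 = 86.0215% ≈ 86.0%

86.0%


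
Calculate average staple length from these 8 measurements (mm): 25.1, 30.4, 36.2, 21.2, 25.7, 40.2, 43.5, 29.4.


Formula: Mean = sum of lengths / count
Sum = 25.1 + 30.4 + 36.2 + 21.2 + 25.7 + 40.2 + 43.5 + 29.4
Sum = 251.7 mm
Mean = 251.7 / 8 = 31.46 mm

31.46 mm


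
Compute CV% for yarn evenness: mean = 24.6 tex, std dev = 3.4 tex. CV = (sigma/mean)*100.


Formula: CV% = (standard deviation / mean) * 100
Step 1: Ratio = 3.4 / 24.6 = 0.138211
Step 2: CV% = 0.138211 * 100 = 13.8211% ≈ 13.8%

13.8%


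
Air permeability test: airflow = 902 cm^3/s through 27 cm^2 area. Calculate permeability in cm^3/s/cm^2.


Formula: Air Permeability = Airflow / Test Area
AP = 902 cm^3/s / 27 cm^2
AP = 33.4 cm^3/s/cm^2

33.4 cm^3/s/cm^2


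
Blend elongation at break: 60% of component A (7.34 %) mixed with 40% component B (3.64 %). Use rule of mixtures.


Formula: Blend property = (fraction_A * property_A) + (fraction_B * property_B)
Step 1: Contribution A = 60/100 * 7.34 % = 4.404 %
Step 2: Contribution B = 40/100 * 3.64 % = 1.456 %
Step 3: Blend elongation at break = 4.404 + 1.456 = 5.86 %

5.86 %


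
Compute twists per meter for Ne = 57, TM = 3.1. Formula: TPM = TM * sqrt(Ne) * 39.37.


Formula: TPM = TM * sqrt(Ne) * 39.37
Step 1: sqrt(Ne) = sqrt(57) = 7.5498
Step 2: TM * sqrt(Ne) = 3.1 * 7.5498 = 23.4044
Step 3: TPM = 23.4044 * 39.37 = 921 twists/m

921 twists/m


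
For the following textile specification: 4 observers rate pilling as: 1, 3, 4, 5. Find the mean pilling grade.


Formula: Mean = sum / count
Sum = 1 + 3 + 4 + 5 = 13
Mean = 13 / 4 = 3.3

3.3


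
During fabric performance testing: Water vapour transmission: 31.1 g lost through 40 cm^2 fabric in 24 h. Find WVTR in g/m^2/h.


Formula: WVTR = mass_loss / (area * time)
Step 1: Convert area: 40 cm^2 = 0.004 m^2
Step 2: WVTR = 31.1 g / (0.004 m^2 * 24 h)
Step 3: WVTR = 31.1 / 0.096 = 324.0 g/m^2/h

324.0 g/m^2/h


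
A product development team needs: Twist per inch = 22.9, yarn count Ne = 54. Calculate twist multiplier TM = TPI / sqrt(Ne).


Formula: TM = TPI / sqrt(Ne)
Step 1: sqrt(Ne) = sqrt(54) = 7.3485
Step 2: TM = 22.9 / 7.3485 = 3.12

3.12 TM


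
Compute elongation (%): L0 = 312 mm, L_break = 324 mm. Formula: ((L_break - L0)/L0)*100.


Formula: Elongation (%) = ((L_break - L0) / L0) * 100
Step 1: Extension = 324 - 312 = 12 mm
Step 2: Elongation = (12 / 312) * 100
Step 3: Elongation = 0.038462 * 100 = 3.8462% ≈ 3.8%

3.8%


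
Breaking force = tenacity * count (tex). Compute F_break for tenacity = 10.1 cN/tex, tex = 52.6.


Formula: Breaking force = Tenacity * Linear density
F = 10.1 cN/tex * 52.6 tex
F = 531.26 cN

531.26 cN


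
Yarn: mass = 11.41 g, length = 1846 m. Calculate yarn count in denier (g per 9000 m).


Formula: den = (mass_g / length_m) * 9000
Substituting: den = (11.41 / 1846) * 9000
Intermediate: 11.41 / 1846 = 0.00618093 g/m
den = 0.00618093 * 9000 = 55.6 denier

55.6 denier


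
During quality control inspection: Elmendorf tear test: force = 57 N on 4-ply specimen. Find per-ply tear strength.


Formula: Per-ply strength = Total force / Number of plies
Per-ply = 57 N / 4
Per-ply = 14.25 N

14.25 N


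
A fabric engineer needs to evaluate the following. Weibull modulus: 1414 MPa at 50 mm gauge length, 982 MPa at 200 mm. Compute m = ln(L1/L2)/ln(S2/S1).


Formula: m = ln(L1/L2) / ln(S2/S1)
Step 1: ln(L1/L2) = ln(50/200) = -1.38629
Step 2: S2/S1 = 982/1414 = 0.69448
Step 3: ln(S2/S1) = ln(0.69448) = -0.36459
Step 4: m = -1.38629 / -0.36459 = 3.80

3.80 (Weibull m)


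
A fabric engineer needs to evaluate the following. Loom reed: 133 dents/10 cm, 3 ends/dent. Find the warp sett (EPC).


Formula: EPC = (dents per 10 cm * ends per dent) / 10
Step 1: Total ends per 10 cm = 133 * 3 = 399
Step 2: EPC = 399 / 10 = 39.9 ends/cm

39.9 ends/cm


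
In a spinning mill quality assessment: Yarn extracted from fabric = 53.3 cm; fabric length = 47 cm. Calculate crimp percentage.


Formula: Crimp% = ((L_yarn - L_fabric) / L_fabric) * 100
Step 1: Extension = 53.3 - 47 = 6.3 cm
Step 2: Crimp% = (6.3 / 47) * 100
Step 3: Crimp% = 0.134043 * 100 = 13.4043% ≈ 13.4%

13.4%


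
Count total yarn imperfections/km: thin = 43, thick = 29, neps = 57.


Formula: Total = thin places + thick places + neps
Total = 43 + 29 + 57
Total = 129 imperfections/km

129 imperfections/km


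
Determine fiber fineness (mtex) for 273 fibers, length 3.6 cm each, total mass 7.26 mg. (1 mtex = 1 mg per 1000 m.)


Formula: fineness (mtex) = mass (mg) / total length (km) = (mass_mg / total_length_m) * 1000
Step 1: Convert fiber length: 3.6 cm = 0.036 m
Step 2: Total fiber length = 273 * 0.036 = 9.828 m
Step 3: Linear density = 7.26 mg / 9.828 m = 0.7387 mg/m
Step 4: fineness = 0.7387 * 1000 = 738.7 mtex

738.7 mtex


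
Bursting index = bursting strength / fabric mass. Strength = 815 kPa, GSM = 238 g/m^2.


Formula: Bursting Index = Bursting Strength / Fabric GSM
BI = 815 kPa / 238 g/m^2
BI = 3.424 kPa/(g/m^2)

3.424 kPa/(g/m^2)


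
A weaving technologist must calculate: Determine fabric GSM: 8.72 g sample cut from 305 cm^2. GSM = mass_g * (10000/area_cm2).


Formula: GSM = mass_g / area_m2
Step 1: Convert area: 305 cm^2 = 305 / 10000 = 0.0305 m^2
Step 2: GSM = 8.72 g / 0.0305 m^2 = 285.9 g/m^2

285.9 g/m^2


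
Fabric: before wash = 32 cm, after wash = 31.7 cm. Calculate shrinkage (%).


Formula: Shrinkage% = ((L_before - L_after) / L_before) * 100
Step 1: Shrinkage = 32 - 31.7 = 0.3 cm
Step 2: Shrinkage% = (0.3 / 32) * 100
Step 3: Shrinkage% = 0.009375 * 100 = 0.9375% ≈ 0.9%

0.9%


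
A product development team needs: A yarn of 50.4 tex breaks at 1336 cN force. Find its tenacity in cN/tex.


Formula: Tenacity = Breaking force / Linear density
Tenacity = 1336 cN / 50.4 tex
Tenacity = 26.51 cN/tex

26.51 cN/tex


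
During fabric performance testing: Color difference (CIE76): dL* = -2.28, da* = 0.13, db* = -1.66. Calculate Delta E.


Formula: Delta E = sqrt(dL*^2 + da*^2 + db*^2)
Step 1: dL*^2 = (-2.28)^2 = 5.1984
Step 2: da*^2 = 0.13^2 = 0.0169
Step 3: db*^2 = (-1.66)^2 = 2.7556
Step 4: Sum = 5.1984 + 0.0169 + 2.7556 = 7.9709
Step 5: Delta E = sqrt(7.9709) = 2.82

2.82 Delta E


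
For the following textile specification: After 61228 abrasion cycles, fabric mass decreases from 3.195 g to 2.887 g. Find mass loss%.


Formula: Mass loss% = ((m_before - m_after) / m_before) * 100
Step 1: Mass loss = 3.195 - 2.887 = 0.308 g
Step 2: Ratio = 0.308 / 3.195 = 0.0964006
Step 3: Mass loss% = 0.0964006 * 100 = 9.64006% ≈ 9.64%

9.64%


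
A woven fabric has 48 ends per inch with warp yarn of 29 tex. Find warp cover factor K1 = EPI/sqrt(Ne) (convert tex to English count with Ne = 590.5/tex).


Formula: K1 = EPI / sqrt(Ne), with Ne = 590.5 / tex_warp
Step 1: Ne = 590.5 / 29 = 20.362
Step 2: sqrt(Ne) = sqrt(20.362) = 4.5124
Step 3: K1 = 48 / 4.5124 = 10.6

10.6


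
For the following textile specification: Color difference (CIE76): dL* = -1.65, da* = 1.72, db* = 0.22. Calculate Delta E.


Formula: Delta E = sqrt(dL*^2 + da*^2 + db*^2)
Step 1: dL*^2 = (-1.65)^2 = 2.7225
Step 2: da*^2 = 1.72^2 = 2.9584
Step 3: db*^2 = 0.22^2 = 0.0484
Step 4: Sum = 2.7225 + 2.9584 + 0.0484 = 5.7293
Step 5: Delta E = sqrt(5.7293) = 2.39

2.39 Delta E


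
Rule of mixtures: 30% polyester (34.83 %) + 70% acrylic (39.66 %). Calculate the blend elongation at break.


Formula: Blend property = (fraction_A * property_A) + (fraction_B * property_B)
Step 1: Contribution A = 30/100 * 34.83 % = 10.449 %
Step 2: Contribution B = 70/100 * 39.66 % = 27.762 %
Step 3: Blend elongation at break = 10.449 + 27.762 = 38.211 %

38.211 %


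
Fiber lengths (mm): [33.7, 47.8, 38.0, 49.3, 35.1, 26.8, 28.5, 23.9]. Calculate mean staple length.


Formula: Mean = sum of lengths / count
Sum = 33.7 + 47.8 + 38.0 + 49.3 + 35.1 + 26.8 + 28.5 + 23.9
Sum = 283.1 mm
Mean = 283.1 / 8 = 35.39 mm

35.39 mm


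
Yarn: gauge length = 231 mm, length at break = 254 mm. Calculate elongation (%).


Formula: Elongation (%) = ((L_break - L0) / L0) * 100
Step 1: Extension = 254 - 231 = 23 mm
Step 2: Elongation = (23 / 231) * 100
Step 3: Elongation = 0.099567 * 100 = 9.9567% ≈ 10.0%

10.0%


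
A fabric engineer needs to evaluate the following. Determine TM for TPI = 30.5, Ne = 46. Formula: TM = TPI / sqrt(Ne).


Formula: TM = TPI / sqrt(Ne)
Step 1: sqrt(Ne) = sqrt(46) = 6.7823
Step 2: TM = 30.5 / 6.7823 = 4.50

4.50 TM


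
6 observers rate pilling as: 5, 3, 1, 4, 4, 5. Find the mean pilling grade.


Formula: Mean = sum / count
Sum = 5 + 3 + 1 + 4 + 4 + 5 = 22
Mean = 22 / 6 = 3.7

3.7


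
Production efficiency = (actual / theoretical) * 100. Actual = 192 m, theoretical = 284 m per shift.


Formula: Efficiency% = (Actual output / Theoretical output) * 100
Efficiency% = (192 / 284) * 100
Efficiency% = 0.676056 * 100 = 67.6056% ≈ 67.6%

67.6%


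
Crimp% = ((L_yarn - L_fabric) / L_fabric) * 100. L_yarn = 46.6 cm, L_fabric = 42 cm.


Formula: Crimp% = ((L_yarn - L_fabric) / L_fabric) * 100
Step 1: Extension = 46.6 - 42 = 4.6 cm
Step 2: Crimp% = (4.6 / 42) * 100
Step 3: Crimp% = 0.109524 * 100 = 10.9524% ≈ 11.0%

11.0%


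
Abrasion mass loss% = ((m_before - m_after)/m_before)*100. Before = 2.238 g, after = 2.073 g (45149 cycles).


Formula: Mass loss% = ((m_before - m_after) / m_before) * 100
Step 1: Mass loss = 2.238 - 2.073 = 0.165 g
Step 2: Ratio = 0.165 / 2.238 = 0.0737265
Step 3: Mass loss% = 0.0737265 * 100 = 7.37265% ≈ 7.37%

7.37%


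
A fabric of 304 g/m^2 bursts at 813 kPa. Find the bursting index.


Formula: Bursting Index = Bursting Strength / Fabric GSM
BI = 813 kPa / 304 g/m^2
BI = 2.674 kPa/(g/m^2)

2.674 kPa/(g/m^2)


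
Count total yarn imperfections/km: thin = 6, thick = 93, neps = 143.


Formula: Total = thin places + thick places + neps
Total = 6 + 93 + 143
Total = 242 imperfections/km

242 imperfections/km


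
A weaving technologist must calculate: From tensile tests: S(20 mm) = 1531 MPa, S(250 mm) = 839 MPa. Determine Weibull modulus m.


Formula: m = ln(L1/L2) / ln(S2/S1)
Step 1: ln(L1/L2) = ln(20/250) = -2.52573
Step 2: S2/S1 = 839/1531 = 0.54801
Step 3: ln(S2/S1) = ln(0.54801) = -0.60146
Step 4: m = -2.52573 / -0.60146 = 4.20

4.20 (Weibull m)


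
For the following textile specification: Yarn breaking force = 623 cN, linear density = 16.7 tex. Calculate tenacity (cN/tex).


Formula: Tenacity = Breaking force / Linear density
Tenacity = 623 cN / 16.7 tex
Tenacity = 37.31 cN/tex

37.31 cN/tex


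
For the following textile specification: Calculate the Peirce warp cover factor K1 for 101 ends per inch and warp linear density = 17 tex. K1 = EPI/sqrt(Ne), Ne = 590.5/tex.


Formula: K1 = EPI / sqrt(Ne), with Ne = 590.5 / tex_warp
Step 1: Ne = 590.5 / 17 = 34.735
Step 2: sqrt(Ne) = sqrt(34.735) = 5.8936
Step 3: K1 = 101 / 5.8936 = 17.1

17.1


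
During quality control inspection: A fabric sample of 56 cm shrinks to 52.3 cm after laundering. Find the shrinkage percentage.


Formula: Shrinkage% = ((L_before - L_after) / L_before) * 100
Step 1: Shrinkage = 56 - 52.3 = 3.7 cm
Step 2: Shrinkage% = (3.7 / 56) * 100
Step 3: Shrinkage% = 0.066071 * 100 = 6.6071% ≈ 6.6%

6.6%


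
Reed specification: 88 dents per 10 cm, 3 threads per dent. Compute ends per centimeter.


Formula: EPC = (dents per 10 cm * ends per dent) / 10
Step 1: Total ends per 10 cm = 88 * 3 = 264
Step 2: EPC = 264 / 10 = 26.4 ends/cm

26.4 ends/cm


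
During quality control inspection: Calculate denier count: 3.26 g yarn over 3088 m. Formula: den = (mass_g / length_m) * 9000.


Formula: den = (mass_g / length_m) * 9000
Substituting: den = (3.26 / 3088) * 9000
Intermediate: 3.26 / 3088 = 0.0010557 g/m
den = 0.0010557 * 9000 = 9.5 denier

9.5 denier


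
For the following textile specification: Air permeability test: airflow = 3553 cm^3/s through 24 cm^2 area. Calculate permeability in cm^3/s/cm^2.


Formula: Air Permeability = Airflow / Test Area
AP = 3553 cm^3/s / 24 cm^2
AP = 148.0 cm^3/s/cm^2

148.0 cm^3/s/cm^2


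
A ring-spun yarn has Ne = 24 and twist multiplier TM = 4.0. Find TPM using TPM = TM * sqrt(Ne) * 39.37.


Formula: TPM = TM * sqrt(Ne) * 39.37
Step 1: sqrt(Ne) = sqrt(24) = 4.899
Step 2: TM * sqrt(Ne) = 4.0 * 4.899 = 19.596
Step 3: TPM = 19.596 * 39.37 = 771 twists/m

771 twists/m


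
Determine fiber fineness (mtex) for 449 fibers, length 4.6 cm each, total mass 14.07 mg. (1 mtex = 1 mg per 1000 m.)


Formula: fineness (mtex) = mass (mg) / total length (km) = (mass_mg / total_length_m) * 1000
Step 1: Convert fiber length: 4.6 cm = 0.046 m
Step 2: Total fiber length = 449 * 0.046 = 20.654 m
Step 3: Linear density = 14.07 mg / 20.654 m = 0.6812 mg/m
Step 4: fineness = 0.6812 * 1000 = 681.2 mtex

681.2 mtex


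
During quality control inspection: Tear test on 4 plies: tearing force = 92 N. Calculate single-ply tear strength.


Formula: Per-ply strength = Total force / Number of plies
Per-ply = 92 N / 4
Per-ply = 23 N

23 N


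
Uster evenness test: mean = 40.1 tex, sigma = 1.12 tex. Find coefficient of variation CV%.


Formula: CV% = (standard deviation / mean) * 100
Step 1: Ratio = 1.12 / 40.1 = 0.02793
Step 2: CV% = 0.02793 * 100 = 2.793% ≈ 2.8%

2.8%


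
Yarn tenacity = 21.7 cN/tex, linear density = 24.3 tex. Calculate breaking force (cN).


Formula: Breaking force = Tenacity * Linear density
F = 21.7 cN/tex * 24.3 tex
F = 527.31 cN

527.31 cN


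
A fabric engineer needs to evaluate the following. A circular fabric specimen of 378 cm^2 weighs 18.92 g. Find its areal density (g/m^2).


Formula: GSM = mass_g / area_m2
Step 1: Convert area: 378 cm^2 = 378 / 10000 = 0.0378 m^2
Step 2: GSM = 18.92 g / 0.0378 m^2 = 500.5 g/m^2

500.5 g/m^2


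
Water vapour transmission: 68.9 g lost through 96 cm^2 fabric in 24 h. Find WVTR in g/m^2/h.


Formula: WVTR = mass_loss / (area * time)
Step 1: Convert area: 96 cm^2 = 0.0096 m^2
Step 2: WVTR = 68.9 g / (0.0096 m^2 * 24 h)
Step 3: WVTR = 68.9 / 0.2304 = 299.0 g/m^2/h

299.0 g/m^2/h


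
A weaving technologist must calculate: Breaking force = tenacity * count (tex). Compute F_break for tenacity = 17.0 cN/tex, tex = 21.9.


Formula: Breaking force = Tenacity * Linear density
F = 17.0 cN/tex * 21.9 tex
F = 372.30 cN

372.30 cN


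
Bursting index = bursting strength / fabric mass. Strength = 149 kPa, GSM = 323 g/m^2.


Formula: Bursting Index = Bursting Strength / Fabric GSM
BI = 149 kPa / 323 g/m^2
BI = 0.461 kPa/(g/m^2)

0.461 kPa/(g/m^2)


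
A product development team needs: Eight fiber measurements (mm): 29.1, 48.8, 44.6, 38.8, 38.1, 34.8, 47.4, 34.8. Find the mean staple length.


Formula: Mean = sum of lengths / count
Sum = 29.1 + 48.8 + 44.6 + 38.8 + 38.1 + 34.8 + 47.4 + 34.8
Sum = 316.4 mm
Mean = 316.4 / 8 = 39.55 mm

39.55 mm


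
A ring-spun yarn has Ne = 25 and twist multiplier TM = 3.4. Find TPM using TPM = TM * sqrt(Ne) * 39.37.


Formula: TPM = TM * sqrt(Ne) * 39.37
Step 1: sqrt(Ne) = sqrt(25) = 5
Step 2: TM * sqrt(Ne) = 3.4 * 5 = 17
Step 3: TPM = 17 * 39.37 = 669 twists/m

669 twists/m


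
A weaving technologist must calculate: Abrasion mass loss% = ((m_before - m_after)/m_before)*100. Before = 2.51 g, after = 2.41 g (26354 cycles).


Formula: Mass loss% = ((m_before - m_after) / m_before) * 100
Step 1: Mass loss = 2.51 - 2.41 = 0.1 g
Step 2: Ratio = 0.1 / 2.51 = 0.0398406
Step 3: Mass loss% = 0.0398406 * 100 = 3.98406% ≈ 3.98%

3.98%


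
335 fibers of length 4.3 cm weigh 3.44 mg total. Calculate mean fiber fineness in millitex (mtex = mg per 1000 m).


Formula: fineness (mtex) = mass (mg) / total length (km) = (mass_mg / total_length_m) * 1000
Step 1: Convert fiber length: 4.3 cm = 0.043 m
Step 2: Total fiber length = 335 * 0.043 = 14.405 m
Step 3: Linear density = 3.44 mg / 14.405 m = 0.2388 mg/m
Step 4: fineness = 0.2388 * 1000 = 238.8 mtex

238.8 mtex


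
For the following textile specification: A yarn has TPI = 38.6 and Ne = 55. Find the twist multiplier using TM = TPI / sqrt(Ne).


Formula: TM = TPI / sqrt(Ne)
Step 1: sqrt(Ne) = sqrt(55) = 7.4162
Step 2: TM = 38.6 / 7.4162 = 5.20

5.20 TM


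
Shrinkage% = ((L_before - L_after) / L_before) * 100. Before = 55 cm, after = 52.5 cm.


Formula: Shrinkage% = ((L_before - L_after) / L_before) * 100
Step 1: Shrinkage = 55 - 52.5 = 2.5 cm
Step 2: Shrinkage% = (2.5 / 55) * 100
Step 3: Shrinkage% = 0.045455 * 100 = 4.5455% ≈ 4.5%

4.5%


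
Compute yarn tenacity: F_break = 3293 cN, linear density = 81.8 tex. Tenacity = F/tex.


Formula: Tenacity = Breaking force / Linear density
Tenacity = 3293 cN / 81.8 tex
Tenacity = 40.26 cN/tex

40.26 cN/tex


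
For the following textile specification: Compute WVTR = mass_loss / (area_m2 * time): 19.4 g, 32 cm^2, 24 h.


Formula: WVTR = mass_loss / (area * time)
Step 1: Convert area: 32 cm^2 = 0.0032 m^2
Step 2: WVTR = 19.4 g / (0.0032 m^2 * 24 h)
Step 3: WVTR = 19.4 / 0.0768 = 252.6 g/m^2/h

252.6 g/m^2/h


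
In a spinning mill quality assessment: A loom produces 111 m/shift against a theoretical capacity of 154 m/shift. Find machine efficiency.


Formula: Efficiency% = (Actual output / Theoretical output) * 100
Efficiency% = (111 / 154) * 100
Efficiency% = 0.720779 * 100 = 72.0779% ≈ 72.1%

72.1%


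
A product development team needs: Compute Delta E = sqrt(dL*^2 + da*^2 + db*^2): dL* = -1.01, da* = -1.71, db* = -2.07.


Formula: Delta E = sqrt(dL*^2 + da*^2 + db*^2)
Step 1: dL*^2 = (-1.01)^2 = 1.0201
Step 2: da*^2 = (-1.71)^2 = 2.9241
Step 3: db*^2 = (-2.07)^2 = 4.2849
Step 4: Sum = 1.0201 + 2.9241 + 4.2849 = 8.2291
Step 5: Delta E = sqrt(8.2291) = 2.87

2.87 Delta E


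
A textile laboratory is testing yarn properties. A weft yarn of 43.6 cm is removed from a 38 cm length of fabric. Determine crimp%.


Formula: Crimp% = ((L_yarn - L_fabric) / L_fabric) * 100
Step 1: Extension = 43.6 - 38 = 5.6 cm
Step 2: Crimp% = (5.6 / 38) * 100
Step 3: Crimp% = 0.147368 * 100 = 14.7368% ≈ 14.7%

14.7%


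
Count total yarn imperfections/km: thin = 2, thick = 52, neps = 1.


Formula: Total = thin places + thick places + neps
Total = 2 + 52 + 1
Total = 55 imperfections/km

55 imperfections/km


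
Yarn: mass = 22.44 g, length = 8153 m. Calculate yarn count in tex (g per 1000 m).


Formula: Tex = (mass_g / length_m) * 1000
Substituting: Tex = (22.44 / 8153) * 1000
Intermediate: 22.44 / 8153 = 0.00275236 g/m
Tex = 0.00275236 * 1000 = 2.75 tex

2.75 tex


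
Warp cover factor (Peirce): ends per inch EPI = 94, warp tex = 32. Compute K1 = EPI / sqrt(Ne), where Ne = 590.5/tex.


Formula: K1 = EPI / sqrt(Ne), with Ne = 590.5 / tex_warp
Step 1: Ne = 590.5 / 32 = 18.453
Step 2: sqrt(Ne) = sqrt(18.453) = 4.2957
Step 3: K1 = 94 / 4.2957 = 21.9

21.9


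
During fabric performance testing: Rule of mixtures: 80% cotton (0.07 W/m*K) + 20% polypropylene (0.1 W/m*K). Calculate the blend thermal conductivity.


Formula: Blend property = (fraction_A * property_A) + (fraction_B * property_B)
Step 1: Contribution A = 80/100 * 0.07 W/m*K = 0.056 W/m*K
Step 2: Contribution B = 20/100 * 0.1 W/m*K = 0.02 W/m*K
Step 3: Blend thermal conductivity = 0.056 + 0.02 = 0.076 W/m*K

0.076 W/m*K


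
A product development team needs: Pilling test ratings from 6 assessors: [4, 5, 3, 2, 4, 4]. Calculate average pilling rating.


Formula: Mean = sum / count
Sum = 4 + 5 + 3 + 2 + 4 + 4 = 22
Mean = 22 / 6 = 3.7

3.7


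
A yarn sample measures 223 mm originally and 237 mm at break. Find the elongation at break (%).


Formula: Elongation (%) = ((L_break - L0) / L0) * 100
Step 1: Extension = 237 - 223 = 14 mm
Step 2: Elongation = (14 / 223) * 100
Step 3: Elongation = 0.06278 * 100 = 6.278% ≈ 6.3%

6.3%


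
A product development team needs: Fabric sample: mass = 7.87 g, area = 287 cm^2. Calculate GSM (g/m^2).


Formula: GSM = mass_g / area_m2
Step 1: Convert area: 287 cm^2 = 287 / 10000 = 0.0287 m^2
Step 2: GSM = 7.87 g / 0.0287 m^2 = 274.2 g/m^2

274.2 g/m^2
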